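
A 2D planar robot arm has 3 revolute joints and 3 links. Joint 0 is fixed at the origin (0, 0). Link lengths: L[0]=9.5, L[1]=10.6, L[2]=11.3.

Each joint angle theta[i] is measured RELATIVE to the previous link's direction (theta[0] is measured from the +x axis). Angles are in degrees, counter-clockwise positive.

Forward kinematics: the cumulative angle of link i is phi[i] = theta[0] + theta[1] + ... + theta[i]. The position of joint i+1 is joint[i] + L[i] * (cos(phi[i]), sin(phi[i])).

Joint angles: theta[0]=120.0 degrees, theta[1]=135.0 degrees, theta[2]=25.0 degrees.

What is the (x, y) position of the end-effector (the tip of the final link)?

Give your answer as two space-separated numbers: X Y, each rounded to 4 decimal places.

joint[0] = (0.0000, 0.0000)  (base)
link 0: phi[0] = 120 = 120 deg
  cos(120 deg) = -0.5000, sin(120 deg) = 0.8660
  joint[1] = (0.0000, 0.0000) + 9.5 * (-0.5000, 0.8660) = (0.0000 + -4.7500, 0.0000 + 8.2272) = (-4.7500, 8.2272)
link 1: phi[1] = 120 + 135 = 255 deg
  cos(255 deg) = -0.2588, sin(255 deg) = -0.9659
  joint[2] = (-4.7500, 8.2272) + 10.6 * (-0.2588, -0.9659) = (-4.7500 + -2.7435, 8.2272 + -10.2388) = (-7.4935, -2.0116)
link 2: phi[2] = 120 + 135 + 25 = 280 deg
  cos(280 deg) = 0.1736, sin(280 deg) = -0.9848
  joint[3] = (-7.4935, -2.0116) + 11.3 * (0.1736, -0.9848) = (-7.4935 + 1.9622, -2.0116 + -11.1283) = (-5.5313, -13.1399)
End effector: (-5.5313, -13.1399)

Answer: -5.5313 -13.1399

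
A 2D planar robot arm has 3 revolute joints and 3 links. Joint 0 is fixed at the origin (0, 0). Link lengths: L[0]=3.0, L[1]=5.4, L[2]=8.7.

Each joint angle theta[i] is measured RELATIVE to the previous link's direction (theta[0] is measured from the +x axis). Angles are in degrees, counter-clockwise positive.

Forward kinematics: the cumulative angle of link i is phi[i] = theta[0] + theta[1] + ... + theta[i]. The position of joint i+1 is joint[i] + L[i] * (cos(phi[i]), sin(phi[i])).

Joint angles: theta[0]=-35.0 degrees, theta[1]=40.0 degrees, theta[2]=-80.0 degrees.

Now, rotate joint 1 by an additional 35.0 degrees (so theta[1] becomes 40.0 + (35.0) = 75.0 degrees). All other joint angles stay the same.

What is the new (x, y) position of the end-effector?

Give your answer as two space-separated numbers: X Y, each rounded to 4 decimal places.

joint[0] = (0.0000, 0.0000)  (base)
link 0: phi[0] = -35 = -35 deg
  cos(-35 deg) = 0.8192, sin(-35 deg) = -0.5736
  joint[1] = (0.0000, 0.0000) + 3 * (0.8192, -0.5736) = (0.0000 + 2.4575, 0.0000 + -1.7207) = (2.4575, -1.7207)
link 1: phi[1] = -35 + 75 = 40 deg
  cos(40 deg) = 0.7660, sin(40 deg) = 0.6428
  joint[2] = (2.4575, -1.7207) + 5.4 * (0.7660, 0.6428) = (2.4575 + 4.1366, -1.7207 + 3.4711) = (6.5941, 1.7503)
link 2: phi[2] = -35 + 75 + -80 = -40 deg
  cos(-40 deg) = 0.7660, sin(-40 deg) = -0.6428
  joint[3] = (6.5941, 1.7503) + 8.7 * (0.7660, -0.6428) = (6.5941 + 6.6646, 1.7503 + -5.5923) = (13.2587, -3.8419)
End effector: (13.2587, -3.8419)

Answer: 13.2587 -3.8419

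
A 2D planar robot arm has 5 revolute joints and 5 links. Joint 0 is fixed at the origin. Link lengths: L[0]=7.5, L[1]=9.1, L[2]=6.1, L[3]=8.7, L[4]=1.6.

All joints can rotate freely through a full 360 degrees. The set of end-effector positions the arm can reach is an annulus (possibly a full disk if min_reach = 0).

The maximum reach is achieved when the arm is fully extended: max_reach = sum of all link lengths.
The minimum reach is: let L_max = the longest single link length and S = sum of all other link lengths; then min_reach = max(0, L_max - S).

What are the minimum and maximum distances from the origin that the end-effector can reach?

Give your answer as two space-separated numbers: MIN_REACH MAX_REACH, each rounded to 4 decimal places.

Link lengths: [7.5, 9.1, 6.1, 8.7, 1.6]
max_reach = 7.5 + 9.1 + 6.1 + 8.7 + 1.6 = 33
L_max = max([7.5, 9.1, 6.1, 8.7, 1.6]) = 9.1
S (sum of others) = 33 - 9.1 = 23.9
min_reach = max(0, 9.1 - 23.9) = max(0, -14.8) = 0

Answer: 0.0000 33.0000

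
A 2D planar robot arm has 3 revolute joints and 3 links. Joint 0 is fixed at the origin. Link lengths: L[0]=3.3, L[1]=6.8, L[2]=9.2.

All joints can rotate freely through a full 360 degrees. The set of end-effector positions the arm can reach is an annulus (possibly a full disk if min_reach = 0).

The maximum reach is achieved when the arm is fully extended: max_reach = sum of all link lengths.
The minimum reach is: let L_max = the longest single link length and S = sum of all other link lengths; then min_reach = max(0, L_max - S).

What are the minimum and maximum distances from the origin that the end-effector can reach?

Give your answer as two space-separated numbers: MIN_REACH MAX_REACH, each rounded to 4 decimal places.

Link lengths: [3.3, 6.8, 9.2]
max_reach = 3.3 + 6.8 + 9.2 = 19.3
L_max = max([3.3, 6.8, 9.2]) = 9.2
S (sum of others) = 19.3 - 9.2 = 10.1
min_reach = max(0, 9.2 - 10.1) = max(0, -0.9) = 0

Answer: 0.0000 19.3000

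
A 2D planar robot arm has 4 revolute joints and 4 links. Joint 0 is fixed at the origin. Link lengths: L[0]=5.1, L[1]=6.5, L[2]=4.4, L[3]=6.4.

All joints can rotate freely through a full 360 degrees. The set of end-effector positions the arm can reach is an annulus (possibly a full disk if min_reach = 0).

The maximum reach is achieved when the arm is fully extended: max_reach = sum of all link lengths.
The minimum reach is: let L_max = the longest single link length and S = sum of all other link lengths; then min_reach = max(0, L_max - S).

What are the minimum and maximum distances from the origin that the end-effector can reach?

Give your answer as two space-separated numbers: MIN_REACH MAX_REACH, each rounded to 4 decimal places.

Link lengths: [5.1, 6.5, 4.4, 6.4]
max_reach = 5.1 + 6.5 + 4.4 + 6.4 = 22.4
L_max = max([5.1, 6.5, 4.4, 6.4]) = 6.5
S (sum of others) = 22.4 - 6.5 = 15.9
min_reach = max(0, 6.5 - 15.9) = max(0, -9.4) = 0

Answer: 0.0000 22.4000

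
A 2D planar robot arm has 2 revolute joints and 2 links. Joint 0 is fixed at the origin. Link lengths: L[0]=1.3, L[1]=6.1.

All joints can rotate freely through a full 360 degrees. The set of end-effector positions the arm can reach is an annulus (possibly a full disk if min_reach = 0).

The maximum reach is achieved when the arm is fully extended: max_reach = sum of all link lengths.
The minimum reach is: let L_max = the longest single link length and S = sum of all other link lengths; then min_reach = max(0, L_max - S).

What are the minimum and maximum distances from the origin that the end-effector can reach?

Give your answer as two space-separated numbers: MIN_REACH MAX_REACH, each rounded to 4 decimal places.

Answer: 4.8000 7.4000

Derivation:
Link lengths: [1.3, 6.1]
max_reach = 1.3 + 6.1 = 7.4
L_max = max([1.3, 6.1]) = 6.1
S (sum of others) = 7.4 - 6.1 = 1.3
min_reach = max(0, 6.1 - 1.3) = max(0, 4.8) = 4.8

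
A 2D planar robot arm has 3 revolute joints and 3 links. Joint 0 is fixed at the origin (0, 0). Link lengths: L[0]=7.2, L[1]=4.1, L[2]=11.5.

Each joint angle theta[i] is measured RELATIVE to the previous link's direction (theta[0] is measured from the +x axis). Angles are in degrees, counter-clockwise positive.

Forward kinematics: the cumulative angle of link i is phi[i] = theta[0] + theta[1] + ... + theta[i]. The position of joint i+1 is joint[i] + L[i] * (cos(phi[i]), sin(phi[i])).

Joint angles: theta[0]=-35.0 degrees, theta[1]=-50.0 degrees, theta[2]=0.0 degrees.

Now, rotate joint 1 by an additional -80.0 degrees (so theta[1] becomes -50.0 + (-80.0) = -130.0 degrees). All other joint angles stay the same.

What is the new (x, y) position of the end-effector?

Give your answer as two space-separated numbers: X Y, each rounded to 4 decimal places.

joint[0] = (0.0000, 0.0000)  (base)
link 0: phi[0] = -35 = -35 deg
  cos(-35 deg) = 0.8192, sin(-35 deg) = -0.5736
  joint[1] = (0.0000, 0.0000) + 7.2 * (0.8192, -0.5736) = (0.0000 + 5.8979, 0.0000 + -4.1298) = (5.8979, -4.1298)
link 1: phi[1] = -35 + -130 = -165 deg
  cos(-165 deg) = -0.9659, sin(-165 deg) = -0.2588
  joint[2] = (5.8979, -4.1298) + 4.1 * (-0.9659, -0.2588) = (5.8979 + -3.9603, -4.1298 + -1.0612) = (1.9376, -5.1909)
link 2: phi[2] = -35 + -130 + 0 = -165 deg
  cos(-165 deg) = -0.9659, sin(-165 deg) = -0.2588
  joint[3] = (1.9376, -5.1909) + 11.5 * (-0.9659, -0.2588) = (1.9376 + -11.1081, -5.1909 + -2.9764) = (-9.1705, -8.1673)
End effector: (-9.1705, -8.1673)

Answer: -9.1705 -8.1673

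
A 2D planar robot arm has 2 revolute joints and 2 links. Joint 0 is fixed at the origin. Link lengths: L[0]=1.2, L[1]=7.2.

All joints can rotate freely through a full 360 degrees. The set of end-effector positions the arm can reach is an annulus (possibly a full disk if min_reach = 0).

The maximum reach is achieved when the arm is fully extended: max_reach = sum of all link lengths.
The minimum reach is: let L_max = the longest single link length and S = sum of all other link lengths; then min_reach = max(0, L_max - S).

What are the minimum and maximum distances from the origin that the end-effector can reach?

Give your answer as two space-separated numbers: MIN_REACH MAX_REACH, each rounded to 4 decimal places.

Answer: 6.0000 8.4000

Derivation:
Link lengths: [1.2, 7.2]
max_reach = 1.2 + 7.2 = 8.4
L_max = max([1.2, 7.2]) = 7.2
S (sum of others) = 8.4 - 7.2 = 1.2
min_reach = max(0, 7.2 - 1.2) = max(0, 6) = 6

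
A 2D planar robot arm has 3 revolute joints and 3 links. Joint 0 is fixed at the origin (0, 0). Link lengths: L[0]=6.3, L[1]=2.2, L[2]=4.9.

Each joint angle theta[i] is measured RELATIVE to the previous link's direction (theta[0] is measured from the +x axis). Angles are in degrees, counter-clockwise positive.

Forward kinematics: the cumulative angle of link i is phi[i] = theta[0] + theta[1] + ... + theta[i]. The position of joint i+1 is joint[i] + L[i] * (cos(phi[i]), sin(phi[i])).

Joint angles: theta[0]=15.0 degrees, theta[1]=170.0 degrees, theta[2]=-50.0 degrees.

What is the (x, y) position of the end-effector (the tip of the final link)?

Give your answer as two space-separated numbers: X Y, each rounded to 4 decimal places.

Answer: 0.4289 4.9036

Derivation:
joint[0] = (0.0000, 0.0000)  (base)
link 0: phi[0] = 15 = 15 deg
  cos(15 deg) = 0.9659, sin(15 deg) = 0.2588
  joint[1] = (0.0000, 0.0000) + 6.3 * (0.9659, 0.2588) = (0.0000 + 6.0853, 0.0000 + 1.6306) = (6.0853, 1.6306)
link 1: phi[1] = 15 + 170 = 185 deg
  cos(185 deg) = -0.9962, sin(185 deg) = -0.0872
  joint[2] = (6.0853, 1.6306) + 2.2 * (-0.9962, -0.0872) = (6.0853 + -2.1916, 1.6306 + -0.1917) = (3.8937, 1.4388)
link 2: phi[2] = 15 + 170 + -50 = 135 deg
  cos(135 deg) = -0.7071, sin(135 deg) = 0.7071
  joint[3] = (3.8937, 1.4388) + 4.9 * (-0.7071, 0.7071) = (3.8937 + -3.4648, 1.4388 + 3.4648) = (0.4289, 4.9036)
End effector: (0.4289, 4.9036)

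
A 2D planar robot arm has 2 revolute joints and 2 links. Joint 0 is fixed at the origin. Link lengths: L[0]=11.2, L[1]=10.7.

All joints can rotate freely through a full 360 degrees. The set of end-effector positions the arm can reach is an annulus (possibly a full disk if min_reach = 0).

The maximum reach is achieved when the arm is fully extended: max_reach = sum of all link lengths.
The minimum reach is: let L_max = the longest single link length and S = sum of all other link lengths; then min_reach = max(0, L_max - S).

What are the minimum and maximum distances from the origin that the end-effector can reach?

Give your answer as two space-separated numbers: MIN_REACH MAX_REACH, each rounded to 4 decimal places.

Link lengths: [11.2, 10.7]
max_reach = 11.2 + 10.7 = 21.9
L_max = max([11.2, 10.7]) = 11.2
S (sum of others) = 21.9 - 11.2 = 10.7
min_reach = max(0, 11.2 - 10.7) = max(0, 0.5) = 0.5

Answer: 0.5000 21.9000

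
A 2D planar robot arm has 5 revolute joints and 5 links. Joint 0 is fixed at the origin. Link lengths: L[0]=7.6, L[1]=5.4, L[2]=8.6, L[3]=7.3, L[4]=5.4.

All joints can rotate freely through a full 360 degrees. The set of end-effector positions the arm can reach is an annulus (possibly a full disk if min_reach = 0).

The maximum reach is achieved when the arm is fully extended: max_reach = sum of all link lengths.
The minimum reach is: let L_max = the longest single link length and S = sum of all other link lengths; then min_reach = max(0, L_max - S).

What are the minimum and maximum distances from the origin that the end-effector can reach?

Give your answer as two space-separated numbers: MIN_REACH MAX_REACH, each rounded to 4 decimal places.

Link lengths: [7.6, 5.4, 8.6, 7.3, 5.4]
max_reach = 7.6 + 5.4 + 8.6 + 7.3 + 5.4 = 34.3
L_max = max([7.6, 5.4, 8.6, 7.3, 5.4]) = 8.6
S (sum of others) = 34.3 - 8.6 = 25.7
min_reach = max(0, 8.6 - 25.7) = max(0, -17.1) = 0

Answer: 0.0000 34.3000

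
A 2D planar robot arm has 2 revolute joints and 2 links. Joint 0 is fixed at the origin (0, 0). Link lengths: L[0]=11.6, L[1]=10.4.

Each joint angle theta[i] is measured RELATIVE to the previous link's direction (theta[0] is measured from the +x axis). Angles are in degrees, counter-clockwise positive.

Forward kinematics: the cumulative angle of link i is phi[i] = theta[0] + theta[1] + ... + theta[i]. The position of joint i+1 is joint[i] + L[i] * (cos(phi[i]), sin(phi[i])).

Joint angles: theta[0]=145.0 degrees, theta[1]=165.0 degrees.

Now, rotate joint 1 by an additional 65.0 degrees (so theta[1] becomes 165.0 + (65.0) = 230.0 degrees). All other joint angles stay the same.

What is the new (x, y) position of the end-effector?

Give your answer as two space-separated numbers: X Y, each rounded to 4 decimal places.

joint[0] = (0.0000, 0.0000)  (base)
link 0: phi[0] = 145 = 145 deg
  cos(145 deg) = -0.8192, sin(145 deg) = 0.5736
  joint[1] = (0.0000, 0.0000) + 11.6 * (-0.8192, 0.5736) = (0.0000 + -9.5022, 0.0000 + 6.6535) = (-9.5022, 6.6535)
link 1: phi[1] = 145 + 230 = 375 deg
  cos(375 deg) = 0.9659, sin(375 deg) = 0.2588
  joint[2] = (-9.5022, 6.6535) + 10.4 * (0.9659, 0.2588) = (-9.5022 + 10.0456, 6.6535 + 2.6917) = (0.5435, 9.3452)
End effector: (0.5435, 9.3452)

Answer: 0.5435 9.3452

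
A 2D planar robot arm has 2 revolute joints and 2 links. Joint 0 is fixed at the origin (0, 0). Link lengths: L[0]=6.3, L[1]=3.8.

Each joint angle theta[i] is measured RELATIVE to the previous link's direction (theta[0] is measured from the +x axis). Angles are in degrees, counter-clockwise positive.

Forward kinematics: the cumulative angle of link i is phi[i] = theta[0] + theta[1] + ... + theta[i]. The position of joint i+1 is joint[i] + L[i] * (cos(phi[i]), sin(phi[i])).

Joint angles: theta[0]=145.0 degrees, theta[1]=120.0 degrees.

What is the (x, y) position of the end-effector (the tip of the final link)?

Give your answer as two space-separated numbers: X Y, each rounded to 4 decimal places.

joint[0] = (0.0000, 0.0000)  (base)
link 0: phi[0] = 145 = 145 deg
  cos(145 deg) = -0.8192, sin(145 deg) = 0.5736
  joint[1] = (0.0000, 0.0000) + 6.3 * (-0.8192, 0.5736) = (0.0000 + -5.1607, 0.0000 + 3.6135) = (-5.1607, 3.6135)
link 1: phi[1] = 145 + 120 = 265 deg
  cos(265 deg) = -0.0872, sin(265 deg) = -0.9962
  joint[2] = (-5.1607, 3.6135) + 3.8 * (-0.0872, -0.9962) = (-5.1607 + -0.3312, 3.6135 + -3.7855) = (-5.4918, -0.1720)
End effector: (-5.4918, -0.1720)

Answer: -5.4918 -0.1720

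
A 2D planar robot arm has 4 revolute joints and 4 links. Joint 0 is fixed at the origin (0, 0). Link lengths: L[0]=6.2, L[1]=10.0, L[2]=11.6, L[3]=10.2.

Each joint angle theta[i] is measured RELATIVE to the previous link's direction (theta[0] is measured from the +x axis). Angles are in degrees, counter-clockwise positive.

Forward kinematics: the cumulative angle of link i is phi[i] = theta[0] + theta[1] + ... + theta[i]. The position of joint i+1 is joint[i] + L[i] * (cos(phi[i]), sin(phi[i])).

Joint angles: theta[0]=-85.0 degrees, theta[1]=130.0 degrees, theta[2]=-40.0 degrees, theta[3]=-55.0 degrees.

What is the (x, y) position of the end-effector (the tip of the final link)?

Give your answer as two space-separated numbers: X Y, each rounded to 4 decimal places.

Answer: 25.7237 -5.9080

Derivation:
joint[0] = (0.0000, 0.0000)  (base)
link 0: phi[0] = -85 = -85 deg
  cos(-85 deg) = 0.0872, sin(-85 deg) = -0.9962
  joint[1] = (0.0000, 0.0000) + 6.2 * (0.0872, -0.9962) = (0.0000 + 0.5404, 0.0000 + -6.1764) = (0.5404, -6.1764)
link 1: phi[1] = -85 + 130 = 45 deg
  cos(45 deg) = 0.7071, sin(45 deg) = 0.7071
  joint[2] = (0.5404, -6.1764) + 10 * (0.7071, 0.7071) = (0.5404 + 7.0711, -6.1764 + 7.0711) = (7.6114, 0.8947)
link 2: phi[2] = -85 + 130 + -40 = 5 deg
  cos(5 deg) = 0.9962, sin(5 deg) = 0.0872
  joint[3] = (7.6114, 0.8947) + 11.6 * (0.9962, 0.0872) = (7.6114 + 11.5559, 0.8947 + 1.0110) = (19.1673, 1.9057)
link 3: phi[3] = -85 + 130 + -40 + -55 = -50 deg
  cos(-50 deg) = 0.6428, sin(-50 deg) = -0.7660
  joint[4] = (19.1673, 1.9057) + 10.2 * (0.6428, -0.7660) = (19.1673 + 6.5564, 1.9057 + -7.8137) = (25.7237, -5.9080)
End effector: (25.7237, -5.9080)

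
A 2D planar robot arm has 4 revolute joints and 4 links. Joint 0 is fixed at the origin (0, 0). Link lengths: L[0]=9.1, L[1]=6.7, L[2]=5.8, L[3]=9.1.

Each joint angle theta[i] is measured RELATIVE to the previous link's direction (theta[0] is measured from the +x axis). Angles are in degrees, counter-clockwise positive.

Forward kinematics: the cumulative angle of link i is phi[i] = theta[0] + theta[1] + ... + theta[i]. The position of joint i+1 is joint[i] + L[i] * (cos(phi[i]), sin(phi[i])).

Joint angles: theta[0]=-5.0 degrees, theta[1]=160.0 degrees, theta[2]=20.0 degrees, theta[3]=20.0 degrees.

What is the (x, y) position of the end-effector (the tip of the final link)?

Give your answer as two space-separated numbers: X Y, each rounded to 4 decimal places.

joint[0] = (0.0000, 0.0000)  (base)
link 0: phi[0] = -5 = -5 deg
  cos(-5 deg) = 0.9962, sin(-5 deg) = -0.0872
  joint[1] = (0.0000, 0.0000) + 9.1 * (0.9962, -0.0872) = (0.0000 + 9.0654, 0.0000 + -0.7931) = (9.0654, -0.7931)
link 1: phi[1] = -5 + 160 = 155 deg
  cos(155 deg) = -0.9063, sin(155 deg) = 0.4226
  joint[2] = (9.0654, -0.7931) + 6.7 * (-0.9063, 0.4226) = (9.0654 + -6.0723, -0.7931 + 2.8315) = (2.9931, 2.0384)
link 2: phi[2] = -5 + 160 + 20 = 175 deg
  cos(175 deg) = -0.9962, sin(175 deg) = 0.0872
  joint[3] = (2.9931, 2.0384) + 5.8 * (-0.9962, 0.0872) = (2.9931 + -5.7779, 2.0384 + 0.5055) = (-2.7848, 2.5439)
link 3: phi[3] = -5 + 160 + 20 + 20 = 195 deg
  cos(195 deg) = -0.9659, sin(195 deg) = -0.2588
  joint[4] = (-2.7848, 2.5439) + 9.1 * (-0.9659, -0.2588) = (-2.7848 + -8.7899, 2.5439 + -2.3553) = (-11.5747, 0.1887)
End effector: (-11.5747, 0.1887)

Answer: -11.5747 0.1887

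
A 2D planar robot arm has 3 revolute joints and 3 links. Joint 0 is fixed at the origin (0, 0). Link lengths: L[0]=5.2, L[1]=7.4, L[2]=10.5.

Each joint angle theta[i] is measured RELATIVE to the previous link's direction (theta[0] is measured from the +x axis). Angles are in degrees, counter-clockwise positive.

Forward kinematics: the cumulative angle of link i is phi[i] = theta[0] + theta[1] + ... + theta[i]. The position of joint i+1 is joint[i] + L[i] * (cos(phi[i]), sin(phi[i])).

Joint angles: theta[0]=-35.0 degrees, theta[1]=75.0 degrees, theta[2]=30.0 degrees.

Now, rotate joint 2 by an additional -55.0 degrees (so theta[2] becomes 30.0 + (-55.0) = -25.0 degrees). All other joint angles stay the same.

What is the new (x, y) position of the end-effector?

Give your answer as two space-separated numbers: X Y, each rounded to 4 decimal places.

Answer: 20.0705 4.4916

Derivation:
joint[0] = (0.0000, 0.0000)  (base)
link 0: phi[0] = -35 = -35 deg
  cos(-35 deg) = 0.8192, sin(-35 deg) = -0.5736
  joint[1] = (0.0000, 0.0000) + 5.2 * (0.8192, -0.5736) = (0.0000 + 4.2596, 0.0000 + -2.9826) = (4.2596, -2.9826)
link 1: phi[1] = -35 + 75 = 40 deg
  cos(40 deg) = 0.7660, sin(40 deg) = 0.6428
  joint[2] = (4.2596, -2.9826) + 7.4 * (0.7660, 0.6428) = (4.2596 + 5.6687, -2.9826 + 4.7566) = (9.9283, 1.7740)
link 2: phi[2] = -35 + 75 + -25 = 15 deg
  cos(15 deg) = 0.9659, sin(15 deg) = 0.2588
  joint[3] = (9.9283, 1.7740) + 10.5 * (0.9659, 0.2588) = (9.9283 + 10.1422, 1.7740 + 2.7176) = (20.0705, 4.4916)
End effector: (20.0705, 4.4916)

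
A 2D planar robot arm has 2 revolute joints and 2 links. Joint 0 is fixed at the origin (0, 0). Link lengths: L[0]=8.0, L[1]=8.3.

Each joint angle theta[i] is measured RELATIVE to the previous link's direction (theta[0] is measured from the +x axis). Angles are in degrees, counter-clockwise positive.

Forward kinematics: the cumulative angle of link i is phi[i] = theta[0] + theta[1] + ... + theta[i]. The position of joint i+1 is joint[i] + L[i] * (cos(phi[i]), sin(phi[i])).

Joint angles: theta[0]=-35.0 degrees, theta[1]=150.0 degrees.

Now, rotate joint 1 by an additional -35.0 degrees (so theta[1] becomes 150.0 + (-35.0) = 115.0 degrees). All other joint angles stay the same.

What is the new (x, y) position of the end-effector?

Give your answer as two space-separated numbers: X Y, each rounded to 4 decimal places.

Answer: 7.9945 3.5853

Derivation:
joint[0] = (0.0000, 0.0000)  (base)
link 0: phi[0] = -35 = -35 deg
  cos(-35 deg) = 0.8192, sin(-35 deg) = -0.5736
  joint[1] = (0.0000, 0.0000) + 8 * (0.8192, -0.5736) = (0.0000 + 6.5532, 0.0000 + -4.5886) = (6.5532, -4.5886)
link 1: phi[1] = -35 + 115 = 80 deg
  cos(80 deg) = 0.1736, sin(80 deg) = 0.9848
  joint[2] = (6.5532, -4.5886) + 8.3 * (0.1736, 0.9848) = (6.5532 + 1.4413, -4.5886 + 8.1739) = (7.9945, 3.5853)
End effector: (7.9945, 3.5853)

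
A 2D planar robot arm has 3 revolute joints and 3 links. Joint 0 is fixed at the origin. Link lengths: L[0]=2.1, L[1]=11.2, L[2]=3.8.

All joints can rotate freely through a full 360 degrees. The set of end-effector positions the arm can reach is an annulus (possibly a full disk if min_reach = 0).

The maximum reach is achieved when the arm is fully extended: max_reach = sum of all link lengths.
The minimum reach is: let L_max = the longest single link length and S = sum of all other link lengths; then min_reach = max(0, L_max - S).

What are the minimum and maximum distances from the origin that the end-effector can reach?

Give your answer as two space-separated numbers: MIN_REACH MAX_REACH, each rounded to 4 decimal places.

Link lengths: [2.1, 11.2, 3.8]
max_reach = 2.1 + 11.2 + 3.8 = 17.1
L_max = max([2.1, 11.2, 3.8]) = 11.2
S (sum of others) = 17.1 - 11.2 = 5.9
min_reach = max(0, 11.2 - 5.9) = max(0, 5.3) = 5.3

Answer: 5.3000 17.1000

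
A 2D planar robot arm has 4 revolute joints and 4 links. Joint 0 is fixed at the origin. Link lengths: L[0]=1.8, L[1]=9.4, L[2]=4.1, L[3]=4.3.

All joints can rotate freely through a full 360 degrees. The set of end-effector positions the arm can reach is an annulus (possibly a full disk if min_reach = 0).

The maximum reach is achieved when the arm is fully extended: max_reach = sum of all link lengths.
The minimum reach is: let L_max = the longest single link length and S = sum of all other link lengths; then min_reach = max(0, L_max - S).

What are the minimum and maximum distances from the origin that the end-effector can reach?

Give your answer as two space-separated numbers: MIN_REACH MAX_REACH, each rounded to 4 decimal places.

Answer: 0.0000 19.6000

Derivation:
Link lengths: [1.8, 9.4, 4.1, 4.3]
max_reach = 1.8 + 9.4 + 4.1 + 4.3 = 19.6
L_max = max([1.8, 9.4, 4.1, 4.3]) = 9.4
S (sum of others) = 19.6 - 9.4 = 10.2
min_reach = max(0, 9.4 - 10.2) = max(0, -0.8) = 0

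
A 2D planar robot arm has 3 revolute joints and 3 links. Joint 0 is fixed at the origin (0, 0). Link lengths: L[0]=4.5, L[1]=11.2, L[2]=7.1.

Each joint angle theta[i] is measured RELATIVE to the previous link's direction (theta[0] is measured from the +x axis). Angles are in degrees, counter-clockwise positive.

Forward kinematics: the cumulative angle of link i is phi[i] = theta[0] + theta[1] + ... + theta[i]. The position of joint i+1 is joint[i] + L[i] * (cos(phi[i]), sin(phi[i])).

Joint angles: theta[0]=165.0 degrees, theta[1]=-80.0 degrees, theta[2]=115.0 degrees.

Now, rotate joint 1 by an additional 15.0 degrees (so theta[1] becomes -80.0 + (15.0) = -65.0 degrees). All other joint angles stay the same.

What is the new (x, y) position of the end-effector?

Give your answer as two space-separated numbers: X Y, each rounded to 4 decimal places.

Answer: -12.1075 8.1221

Derivation:
joint[0] = (0.0000, 0.0000)  (base)
link 0: phi[0] = 165 = 165 deg
  cos(165 deg) = -0.9659, sin(165 deg) = 0.2588
  joint[1] = (0.0000, 0.0000) + 4.5 * (-0.9659, 0.2588) = (0.0000 + -4.3467, 0.0000 + 1.1647) = (-4.3467, 1.1647)
link 1: phi[1] = 165 + -65 = 100 deg
  cos(100 deg) = -0.1736, sin(100 deg) = 0.9848
  joint[2] = (-4.3467, 1.1647) + 11.2 * (-0.1736, 0.9848) = (-4.3467 + -1.9449, 1.1647 + 11.0298) = (-6.2915, 12.1945)
link 2: phi[2] = 165 + -65 + 115 = 215 deg
  cos(215 deg) = -0.8192, sin(215 deg) = -0.5736
  joint[3] = (-6.2915, 12.1945) + 7.1 * (-0.8192, -0.5736) = (-6.2915 + -5.8160, 12.1945 + -4.0724) = (-12.1075, 8.1221)
End effector: (-12.1075, 8.1221)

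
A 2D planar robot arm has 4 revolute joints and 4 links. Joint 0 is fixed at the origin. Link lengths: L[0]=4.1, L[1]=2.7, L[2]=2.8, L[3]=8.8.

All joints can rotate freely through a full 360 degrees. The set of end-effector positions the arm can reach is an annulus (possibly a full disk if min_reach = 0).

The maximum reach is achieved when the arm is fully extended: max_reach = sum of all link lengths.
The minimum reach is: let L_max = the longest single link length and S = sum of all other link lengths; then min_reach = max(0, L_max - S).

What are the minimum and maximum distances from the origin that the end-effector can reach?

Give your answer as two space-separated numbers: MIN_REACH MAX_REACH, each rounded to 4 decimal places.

Link lengths: [4.1, 2.7, 2.8, 8.8]
max_reach = 4.1 + 2.7 + 2.8 + 8.8 = 18.4
L_max = max([4.1, 2.7, 2.8, 8.8]) = 8.8
S (sum of others) = 18.4 - 8.8 = 9.6
min_reach = max(0, 8.8 - 9.6) = max(0, -0.8) = 0

Answer: 0.0000 18.4000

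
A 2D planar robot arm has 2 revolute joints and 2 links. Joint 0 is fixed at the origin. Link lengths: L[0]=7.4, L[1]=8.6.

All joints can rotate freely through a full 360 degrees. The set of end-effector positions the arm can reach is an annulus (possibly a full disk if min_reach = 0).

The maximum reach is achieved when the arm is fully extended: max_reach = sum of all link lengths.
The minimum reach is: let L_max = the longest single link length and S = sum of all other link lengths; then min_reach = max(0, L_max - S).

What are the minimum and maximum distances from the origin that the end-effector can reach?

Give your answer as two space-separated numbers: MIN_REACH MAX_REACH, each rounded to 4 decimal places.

Answer: 1.2000 16.0000

Derivation:
Link lengths: [7.4, 8.6]
max_reach = 7.4 + 8.6 = 16
L_max = max([7.4, 8.6]) = 8.6
S (sum of others) = 16 - 8.6 = 7.4
min_reach = max(0, 8.6 - 7.4) = max(0, 1.2) = 1.2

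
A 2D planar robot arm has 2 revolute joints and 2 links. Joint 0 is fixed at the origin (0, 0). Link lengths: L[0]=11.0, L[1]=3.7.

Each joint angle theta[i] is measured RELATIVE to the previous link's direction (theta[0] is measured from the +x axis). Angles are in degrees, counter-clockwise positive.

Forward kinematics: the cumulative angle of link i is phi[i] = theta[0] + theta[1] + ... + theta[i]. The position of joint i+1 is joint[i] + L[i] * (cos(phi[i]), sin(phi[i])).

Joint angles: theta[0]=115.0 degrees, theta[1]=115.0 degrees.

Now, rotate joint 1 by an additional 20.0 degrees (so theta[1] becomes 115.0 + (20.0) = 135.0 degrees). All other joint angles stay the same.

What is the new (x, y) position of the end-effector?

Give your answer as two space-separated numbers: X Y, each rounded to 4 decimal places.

joint[0] = (0.0000, 0.0000)  (base)
link 0: phi[0] = 115 = 115 deg
  cos(115 deg) = -0.4226, sin(115 deg) = 0.9063
  joint[1] = (0.0000, 0.0000) + 11 * (-0.4226, 0.9063) = (0.0000 + -4.6488, 0.0000 + 9.9694) = (-4.6488, 9.9694)
link 1: phi[1] = 115 + 135 = 250 deg
  cos(250 deg) = -0.3420, sin(250 deg) = -0.9397
  joint[2] = (-4.6488, 9.9694) + 3.7 * (-0.3420, -0.9397) = (-4.6488 + -1.2655, 9.9694 + -3.4769) = (-5.9143, 6.4925)
End effector: (-5.9143, 6.4925)

Answer: -5.9143 6.4925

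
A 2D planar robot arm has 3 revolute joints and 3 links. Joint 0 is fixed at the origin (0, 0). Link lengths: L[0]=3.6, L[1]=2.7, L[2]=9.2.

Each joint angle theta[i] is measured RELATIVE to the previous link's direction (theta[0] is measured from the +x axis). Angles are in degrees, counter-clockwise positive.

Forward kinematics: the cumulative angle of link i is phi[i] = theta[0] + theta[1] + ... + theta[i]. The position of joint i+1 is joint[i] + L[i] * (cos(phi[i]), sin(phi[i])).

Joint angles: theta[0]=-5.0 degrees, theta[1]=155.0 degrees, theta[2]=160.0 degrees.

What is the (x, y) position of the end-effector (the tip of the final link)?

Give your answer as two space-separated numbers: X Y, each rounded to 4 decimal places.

Answer: 7.1617 -6.0114

Derivation:
joint[0] = (0.0000, 0.0000)  (base)
link 0: phi[0] = -5 = -5 deg
  cos(-5 deg) = 0.9962, sin(-5 deg) = -0.0872
  joint[1] = (0.0000, 0.0000) + 3.6 * (0.9962, -0.0872) = (0.0000 + 3.5863, 0.0000 + -0.3138) = (3.5863, -0.3138)
link 1: phi[1] = -5 + 155 = 150 deg
  cos(150 deg) = -0.8660, sin(150 deg) = 0.5000
  joint[2] = (3.5863, -0.3138) + 2.7 * (-0.8660, 0.5000) = (3.5863 + -2.3383, -0.3138 + 1.3500) = (1.2480, 1.0362)
link 2: phi[2] = -5 + 155 + 160 = 310 deg
  cos(310 deg) = 0.6428, sin(310 deg) = -0.7660
  joint[3] = (1.2480, 1.0362) + 9.2 * (0.6428, -0.7660) = (1.2480 + 5.9136, 1.0362 + -7.0476) = (7.1617, -6.0114)
End effector: (7.1617, -6.0114)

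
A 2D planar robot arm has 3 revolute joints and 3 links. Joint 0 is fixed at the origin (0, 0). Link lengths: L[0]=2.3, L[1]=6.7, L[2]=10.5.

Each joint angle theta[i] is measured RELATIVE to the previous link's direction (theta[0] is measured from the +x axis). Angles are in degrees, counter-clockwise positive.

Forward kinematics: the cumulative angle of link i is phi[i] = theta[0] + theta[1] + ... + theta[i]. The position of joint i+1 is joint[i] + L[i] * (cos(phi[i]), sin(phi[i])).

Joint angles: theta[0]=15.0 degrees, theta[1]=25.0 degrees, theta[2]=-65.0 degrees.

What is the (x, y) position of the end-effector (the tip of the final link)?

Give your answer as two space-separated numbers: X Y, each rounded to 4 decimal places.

joint[0] = (0.0000, 0.0000)  (base)
link 0: phi[0] = 15 = 15 deg
  cos(15 deg) = 0.9659, sin(15 deg) = 0.2588
  joint[1] = (0.0000, 0.0000) + 2.3 * (0.9659, 0.2588) = (0.0000 + 2.2216, 0.0000 + 0.5953) = (2.2216, 0.5953)
link 1: phi[1] = 15 + 25 = 40 deg
  cos(40 deg) = 0.7660, sin(40 deg) = 0.6428
  joint[2] = (2.2216, 0.5953) + 6.7 * (0.7660, 0.6428) = (2.2216 + 5.1325, 0.5953 + 4.3067) = (7.3541, 4.9020)
link 2: phi[2] = 15 + 25 + -65 = -25 deg
  cos(-25 deg) = 0.9063, sin(-25 deg) = -0.4226
  joint[3] = (7.3541, 4.9020) + 10.5 * (0.9063, -0.4226) = (7.3541 + 9.5162, 4.9020 + -4.4375) = (16.8704, 0.4645)
End effector: (16.8704, 0.4645)

Answer: 16.8704 0.4645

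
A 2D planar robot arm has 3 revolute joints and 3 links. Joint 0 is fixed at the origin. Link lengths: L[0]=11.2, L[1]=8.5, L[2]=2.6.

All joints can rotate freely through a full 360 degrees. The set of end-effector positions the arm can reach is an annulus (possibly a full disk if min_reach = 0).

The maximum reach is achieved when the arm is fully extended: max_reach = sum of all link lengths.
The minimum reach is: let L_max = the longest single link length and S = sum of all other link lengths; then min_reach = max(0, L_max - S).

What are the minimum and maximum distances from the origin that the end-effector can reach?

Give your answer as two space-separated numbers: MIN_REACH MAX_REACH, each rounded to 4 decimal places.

Answer: 0.1000 22.3000

Derivation:
Link lengths: [11.2, 8.5, 2.6]
max_reach = 11.2 + 8.5 + 2.6 = 22.3
L_max = max([11.2, 8.5, 2.6]) = 11.2
S (sum of others) = 22.3 - 11.2 = 11.1
min_reach = max(0, 11.2 - 11.1) = max(0, 0.1) = 0.1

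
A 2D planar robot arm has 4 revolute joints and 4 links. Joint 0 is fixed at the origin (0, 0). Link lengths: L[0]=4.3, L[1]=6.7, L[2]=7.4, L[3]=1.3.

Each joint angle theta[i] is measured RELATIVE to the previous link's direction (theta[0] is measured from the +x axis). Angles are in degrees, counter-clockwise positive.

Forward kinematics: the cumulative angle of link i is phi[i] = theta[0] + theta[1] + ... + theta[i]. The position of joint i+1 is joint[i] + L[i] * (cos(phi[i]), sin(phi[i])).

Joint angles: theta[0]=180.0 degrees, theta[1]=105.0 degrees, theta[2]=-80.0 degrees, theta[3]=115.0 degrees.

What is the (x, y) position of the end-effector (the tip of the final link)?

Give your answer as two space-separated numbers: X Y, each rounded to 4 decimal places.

Answer: -8.2767 -10.4347

Derivation:
joint[0] = (0.0000, 0.0000)  (base)
link 0: phi[0] = 180 = 180 deg
  cos(180 deg) = -1.0000, sin(180 deg) = 0.0000
  joint[1] = (0.0000, 0.0000) + 4.3 * (-1.0000, 0.0000) = (0.0000 + -4.3000, 0.0000 + 0.0000) = (-4.3000, 0.0000)
link 1: phi[1] = 180 + 105 = 285 deg
  cos(285 deg) = 0.2588, sin(285 deg) = -0.9659
  joint[2] = (-4.3000, 0.0000) + 6.7 * (0.2588, -0.9659) = (-4.3000 + 1.7341, 0.0000 + -6.4717) = (-2.5659, -6.4717)
link 2: phi[2] = 180 + 105 + -80 = 205 deg
  cos(205 deg) = -0.9063, sin(205 deg) = -0.4226
  joint[3] = (-2.5659, -6.4717) + 7.4 * (-0.9063, -0.4226) = (-2.5659 + -6.7067, -6.4717 + -3.1274) = (-9.2726, -9.5991)
link 3: phi[3] = 180 + 105 + -80 + 115 = 320 deg
  cos(320 deg) = 0.7660, sin(320 deg) = -0.6428
  joint[4] = (-9.2726, -9.5991) + 1.3 * (0.7660, -0.6428) = (-9.2726 + 0.9959, -9.5991 + -0.8356) = (-8.2767, -10.4347)
End effector: (-8.2767, -10.4347)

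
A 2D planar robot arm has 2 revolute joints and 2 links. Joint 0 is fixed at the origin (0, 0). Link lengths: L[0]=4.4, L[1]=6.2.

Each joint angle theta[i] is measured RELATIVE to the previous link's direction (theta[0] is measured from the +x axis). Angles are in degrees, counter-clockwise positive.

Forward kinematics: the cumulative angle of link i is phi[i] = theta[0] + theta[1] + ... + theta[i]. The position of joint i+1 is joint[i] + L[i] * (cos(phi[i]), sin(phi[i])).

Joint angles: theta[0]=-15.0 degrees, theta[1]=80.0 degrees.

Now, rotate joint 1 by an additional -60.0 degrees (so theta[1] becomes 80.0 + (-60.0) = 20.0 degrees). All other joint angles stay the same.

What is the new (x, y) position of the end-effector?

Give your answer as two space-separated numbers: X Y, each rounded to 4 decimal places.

Answer: 10.4265 -0.5984

Derivation:
joint[0] = (0.0000, 0.0000)  (base)
link 0: phi[0] = -15 = -15 deg
  cos(-15 deg) = 0.9659, sin(-15 deg) = -0.2588
  joint[1] = (0.0000, 0.0000) + 4.4 * (0.9659, -0.2588) = (0.0000 + 4.2501, 0.0000 + -1.1388) = (4.2501, -1.1388)
link 1: phi[1] = -15 + 20 = 5 deg
  cos(5 deg) = 0.9962, sin(5 deg) = 0.0872
  joint[2] = (4.2501, -1.1388) + 6.2 * (0.9962, 0.0872) = (4.2501 + 6.1764, -1.1388 + 0.5404) = (10.4265, -0.5984)
End effector: (10.4265, -0.5984)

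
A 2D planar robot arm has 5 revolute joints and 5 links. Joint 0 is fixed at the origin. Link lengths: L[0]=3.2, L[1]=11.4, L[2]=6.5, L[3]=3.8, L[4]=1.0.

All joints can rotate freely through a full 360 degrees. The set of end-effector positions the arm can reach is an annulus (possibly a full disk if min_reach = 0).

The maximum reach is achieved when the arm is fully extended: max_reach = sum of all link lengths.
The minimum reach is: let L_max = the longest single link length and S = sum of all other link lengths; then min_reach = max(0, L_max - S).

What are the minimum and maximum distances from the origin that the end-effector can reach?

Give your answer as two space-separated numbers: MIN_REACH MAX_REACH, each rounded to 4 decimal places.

Answer: 0.0000 25.9000

Derivation:
Link lengths: [3.2, 11.4, 6.5, 3.8, 1.0]
max_reach = 3.2 + 11.4 + 6.5 + 3.8 + 1 = 25.9
L_max = max([3.2, 11.4, 6.5, 3.8, 1.0]) = 11.4
S (sum of others) = 25.9 - 11.4 = 14.5
min_reach = max(0, 11.4 - 14.5) = max(0, -3.1) = 0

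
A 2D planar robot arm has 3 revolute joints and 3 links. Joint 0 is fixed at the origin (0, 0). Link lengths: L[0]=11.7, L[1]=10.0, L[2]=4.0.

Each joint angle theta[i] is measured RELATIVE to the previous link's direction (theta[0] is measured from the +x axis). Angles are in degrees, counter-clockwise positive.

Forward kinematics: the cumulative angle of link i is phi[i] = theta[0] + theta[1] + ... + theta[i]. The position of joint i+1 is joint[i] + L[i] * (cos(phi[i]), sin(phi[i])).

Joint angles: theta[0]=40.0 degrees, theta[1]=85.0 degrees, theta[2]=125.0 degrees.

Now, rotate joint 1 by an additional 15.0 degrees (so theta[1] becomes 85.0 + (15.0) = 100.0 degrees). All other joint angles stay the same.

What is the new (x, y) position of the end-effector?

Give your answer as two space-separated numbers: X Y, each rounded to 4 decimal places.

joint[0] = (0.0000, 0.0000)  (base)
link 0: phi[0] = 40 = 40 deg
  cos(40 deg) = 0.7660, sin(40 deg) = 0.6428
  joint[1] = (0.0000, 0.0000) + 11.7 * (0.7660, 0.6428) = (0.0000 + 8.9627, 0.0000 + 7.5206) = (8.9627, 7.5206)
link 1: phi[1] = 40 + 100 = 140 deg
  cos(140 deg) = -0.7660, sin(140 deg) = 0.6428
  joint[2] = (8.9627, 7.5206) + 10 * (-0.7660, 0.6428) = (8.9627 + -7.6604, 7.5206 + 6.4279) = (1.3023, 13.9485)
link 2: phi[2] = 40 + 100 + 125 = 265 deg
  cos(265 deg) = -0.0872, sin(265 deg) = -0.9962
  joint[3] = (1.3023, 13.9485) + 4 * (-0.0872, -0.9962) = (1.3023 + -0.3486, 13.9485 + -3.9848) = (0.9537, 9.9637)
End effector: (0.9537, 9.9637)

Answer: 0.9537 9.9637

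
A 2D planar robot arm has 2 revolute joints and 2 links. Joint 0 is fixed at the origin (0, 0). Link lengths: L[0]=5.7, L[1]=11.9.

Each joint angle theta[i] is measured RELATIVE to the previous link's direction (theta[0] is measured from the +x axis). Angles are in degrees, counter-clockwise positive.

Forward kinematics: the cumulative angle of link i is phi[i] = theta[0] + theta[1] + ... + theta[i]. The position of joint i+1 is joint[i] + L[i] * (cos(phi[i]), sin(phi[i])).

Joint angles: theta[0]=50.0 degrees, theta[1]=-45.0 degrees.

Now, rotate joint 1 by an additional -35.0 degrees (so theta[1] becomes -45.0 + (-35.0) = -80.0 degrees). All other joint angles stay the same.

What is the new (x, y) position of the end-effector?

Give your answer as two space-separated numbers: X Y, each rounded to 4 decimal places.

Answer: 13.9696 -1.5835

Derivation:
joint[0] = (0.0000, 0.0000)  (base)
link 0: phi[0] = 50 = 50 deg
  cos(50 deg) = 0.6428, sin(50 deg) = 0.7660
  joint[1] = (0.0000, 0.0000) + 5.7 * (0.6428, 0.7660) = (0.0000 + 3.6639, 0.0000 + 4.3665) = (3.6639, 4.3665)
link 1: phi[1] = 50 + -80 = -30 deg
  cos(-30 deg) = 0.8660, sin(-30 deg) = -0.5000
  joint[2] = (3.6639, 4.3665) + 11.9 * (0.8660, -0.5000) = (3.6639 + 10.3057, 4.3665 + -5.9500) = (13.9696, -1.5835)
End effector: (13.9696, -1.5835)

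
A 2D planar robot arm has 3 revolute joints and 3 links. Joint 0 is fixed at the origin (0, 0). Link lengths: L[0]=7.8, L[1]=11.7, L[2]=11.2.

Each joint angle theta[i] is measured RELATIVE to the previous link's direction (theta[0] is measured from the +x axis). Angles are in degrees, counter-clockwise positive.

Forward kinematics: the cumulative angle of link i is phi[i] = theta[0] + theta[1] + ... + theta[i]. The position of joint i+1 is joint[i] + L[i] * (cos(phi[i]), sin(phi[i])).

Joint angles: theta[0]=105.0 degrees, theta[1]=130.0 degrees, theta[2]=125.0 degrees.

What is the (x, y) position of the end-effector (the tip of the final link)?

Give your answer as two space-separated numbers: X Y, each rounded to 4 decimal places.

Answer: 2.4704 -2.0499

Derivation:
joint[0] = (0.0000, 0.0000)  (base)
link 0: phi[0] = 105 = 105 deg
  cos(105 deg) = -0.2588, sin(105 deg) = 0.9659
  joint[1] = (0.0000, 0.0000) + 7.8 * (-0.2588, 0.9659) = (0.0000 + -2.0188, 0.0000 + 7.5342) = (-2.0188, 7.5342)
link 1: phi[1] = 105 + 130 = 235 deg
  cos(235 deg) = -0.5736, sin(235 deg) = -0.8192
  joint[2] = (-2.0188, 7.5342) + 11.7 * (-0.5736, -0.8192) = (-2.0188 + -6.7108, 7.5342 + -9.5841) = (-8.7296, -2.0499)
link 2: phi[2] = 105 + 130 + 125 = 360 deg
  cos(360 deg) = 1.0000, sin(360 deg) = -0.0000
  joint[3] = (-8.7296, -2.0499) + 11.2 * (1.0000, -0.0000) = (-8.7296 + 11.2000, -2.0499 + -0.0000) = (2.4704, -2.0499)
End effector: (2.4704, -2.0499)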